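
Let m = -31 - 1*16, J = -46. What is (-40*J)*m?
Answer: -86480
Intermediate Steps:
m = -47 (m = -31 - 16 = -47)
(-40*J)*m = -40*(-46)*(-47) = 1840*(-47) = -86480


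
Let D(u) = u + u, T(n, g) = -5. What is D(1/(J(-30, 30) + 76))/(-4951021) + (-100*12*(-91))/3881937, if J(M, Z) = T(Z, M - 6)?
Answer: 12795416084442/454862721381689 ≈ 0.028130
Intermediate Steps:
J(M, Z) = -5
D(u) = 2*u
D(1/(J(-30, 30) + 76))/(-4951021) + (-100*12*(-91))/3881937 = (2/(-5 + 76))/(-4951021) + (-100*12*(-91))/3881937 = (2/71)*(-1/4951021) - 1200*(-91)*(1/3881937) = (2*(1/71))*(-1/4951021) + 109200*(1/3881937) = (2/71)*(-1/4951021) + 36400/1293979 = -2/351522491 + 36400/1293979 = 12795416084442/454862721381689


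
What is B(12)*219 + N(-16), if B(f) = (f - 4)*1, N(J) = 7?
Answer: 1759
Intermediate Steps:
B(f) = -4 + f (B(f) = (-4 + f)*1 = -4 + f)
B(12)*219 + N(-16) = (-4 + 12)*219 + 7 = 8*219 + 7 = 1752 + 7 = 1759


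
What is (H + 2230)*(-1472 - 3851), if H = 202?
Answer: -12945536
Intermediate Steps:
(H + 2230)*(-1472 - 3851) = (202 + 2230)*(-1472 - 3851) = 2432*(-5323) = -12945536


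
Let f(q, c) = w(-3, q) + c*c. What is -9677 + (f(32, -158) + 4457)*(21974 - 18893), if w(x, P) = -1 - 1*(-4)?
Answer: 90645667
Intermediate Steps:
w(x, P) = 3 (w(x, P) = -1 + 4 = 3)
f(q, c) = 3 + c² (f(q, c) = 3 + c*c = 3 + c²)
-9677 + (f(32, -158) + 4457)*(21974 - 18893) = -9677 + ((3 + (-158)²) + 4457)*(21974 - 18893) = -9677 + ((3 + 24964) + 4457)*3081 = -9677 + (24967 + 4457)*3081 = -9677 + 29424*3081 = -9677 + 90655344 = 90645667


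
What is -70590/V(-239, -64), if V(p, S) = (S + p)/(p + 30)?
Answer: -4917770/101 ≈ -48691.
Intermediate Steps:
V(p, S) = (S + p)/(30 + p)
-70590/V(-239, -64) = -70590*(30 - 239)/(-64 - 239) = -70590/(-303/(-209)) = -70590/((-1/209*(-303))) = -70590/303/209 = -70590*209/303 = -4917770/101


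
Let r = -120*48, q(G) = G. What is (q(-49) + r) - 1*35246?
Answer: -41055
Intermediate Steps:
r = -5760
(q(-49) + r) - 1*35246 = (-49 - 5760) - 1*35246 = -5809 - 35246 = -41055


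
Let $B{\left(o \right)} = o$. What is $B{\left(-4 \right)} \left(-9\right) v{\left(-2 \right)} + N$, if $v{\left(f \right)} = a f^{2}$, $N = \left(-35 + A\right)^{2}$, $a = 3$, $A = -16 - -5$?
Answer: $2548$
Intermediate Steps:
$A = -11$ ($A = -16 + 5 = -11$)
$N = 2116$ ($N = \left(-35 - 11\right)^{2} = \left(-46\right)^{2} = 2116$)
$v{\left(f \right)} = 3 f^{2}$
$B{\left(-4 \right)} \left(-9\right) v{\left(-2 \right)} + N = \left(-4\right) \left(-9\right) 3 \left(-2\right)^{2} + 2116 = 36 \cdot 3 \cdot 4 + 2116 = 36 \cdot 12 + 2116 = 432 + 2116 = 2548$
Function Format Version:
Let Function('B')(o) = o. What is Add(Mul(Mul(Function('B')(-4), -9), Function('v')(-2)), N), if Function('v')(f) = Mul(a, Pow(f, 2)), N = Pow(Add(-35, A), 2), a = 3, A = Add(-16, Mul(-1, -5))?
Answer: 2548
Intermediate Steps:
A = -11 (A = Add(-16, 5) = -11)
N = 2116 (N = Pow(Add(-35, -11), 2) = Pow(-46, 2) = 2116)
Function('v')(f) = Mul(3, Pow(f, 2))
Add(Mul(Mul(Function('B')(-4), -9), Function('v')(-2)), N) = Add(Mul(Mul(-4, -9), Mul(3, Pow(-2, 2))), 2116) = Add(Mul(36, Mul(3, 4)), 2116) = Add(Mul(36, 12), 2116) = Add(432, 2116) = 2548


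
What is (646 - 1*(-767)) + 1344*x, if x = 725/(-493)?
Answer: -9579/17 ≈ -563.47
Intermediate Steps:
x = -25/17 (x = 725*(-1/493) = -25/17 ≈ -1.4706)
(646 - 1*(-767)) + 1344*x = (646 - 1*(-767)) + 1344*(-25/17) = (646 + 767) - 33600/17 = 1413 - 33600/17 = -9579/17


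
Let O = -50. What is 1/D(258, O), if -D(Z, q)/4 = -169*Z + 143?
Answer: 1/173836 ≈ 5.7525e-6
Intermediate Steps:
D(Z, q) = -572 + 676*Z (D(Z, q) = -4*(-169*Z + 143) = -4*(143 - 169*Z) = -572 + 676*Z)
1/D(258, O) = 1/(-572 + 676*258) = 1/(-572 + 174408) = 1/173836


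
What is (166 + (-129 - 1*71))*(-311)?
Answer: 10574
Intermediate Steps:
(166 + (-129 - 1*71))*(-311) = (166 + (-129 - 71))*(-311) = (166 - 200)*(-311) = -34*(-311) = 10574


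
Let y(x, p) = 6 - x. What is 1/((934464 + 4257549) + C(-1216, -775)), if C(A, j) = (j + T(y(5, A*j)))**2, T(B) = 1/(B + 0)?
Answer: 1/5791089 ≈ 1.7268e-7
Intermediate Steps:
T(B) = 1/B
C(A, j) = (1 + j)**2 (C(A, j) = (j + 1/(6 - 1*5))**2 = (j + 1/(6 - 5))**2 = (j + 1/1)**2 = (j + 1)**2 = (1 + j)**2)
1/((934464 + 4257549) + C(-1216, -775)) = 1/((934464 + 4257549) + (1 - 775)**2) = 1/(5192013 + (-774)**2) = 1/(5192013 + 599076) = 1/5791089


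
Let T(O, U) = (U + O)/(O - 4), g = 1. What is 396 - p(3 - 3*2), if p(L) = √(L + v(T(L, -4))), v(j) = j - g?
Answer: 396 - I*√3 ≈ 396.0 - 1.732*I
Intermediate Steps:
T(O, U) = (O + U)/(-4 + O)
v(j) = -1 + j (v(j) = j - 1*1 = j - 1 = -1 + j)
p(L) = √L (p(L) = √(L + (-1 + (L - 4)/(-4 + L))) = √(L + (-1 + (-4 + L)/(-4 + L))) = √(L + (-1 + 1)) = √(L + 0) = √L)
396 - p(3 - 3*2) = 396 - √(3 - 3*2) = 396 - √(3 - 6) = 396 - √(-3) = 396 - I*√3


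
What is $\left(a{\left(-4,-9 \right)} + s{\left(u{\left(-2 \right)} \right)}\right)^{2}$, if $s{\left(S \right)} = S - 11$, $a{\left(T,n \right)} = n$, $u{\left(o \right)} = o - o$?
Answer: $400$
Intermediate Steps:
$u{\left(o \right)} = 0$
$s{\left(S \right)} = -11 + S$ ($s{\left(S \right)} = S - 11 = -11 + S$)
$\left(a{\left(-4,-9 \right)} + s{\left(u{\left(-2 \right)} \right)}\right)^{2} = \left(-9 + \left(-11 + 0\right)\right)^{2} = \left(-9 - 11\right)^{2} = \left(-20\right)^{2} = 400$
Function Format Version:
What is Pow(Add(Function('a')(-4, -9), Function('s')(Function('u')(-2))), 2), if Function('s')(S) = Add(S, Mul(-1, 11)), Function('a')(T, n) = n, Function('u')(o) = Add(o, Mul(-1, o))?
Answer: 400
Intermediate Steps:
Function('u')(o) = 0
Function('s')(S) = Add(-11, S) (Function('s')(S) = Add(S, -11) = Add(-11, S))
Pow(Add(Function('a')(-4, -9), Function('s')(Function('u')(-2))), 2) = Pow(Add(-9, Add(-11, 0)), 2) = Pow(Add(-9, -11), 2) = Pow(-20, 2) = 400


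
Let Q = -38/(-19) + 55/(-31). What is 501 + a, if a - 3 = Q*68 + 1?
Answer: 16131/31 ≈ 520.35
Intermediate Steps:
Q = 7/31 (Q = -38*(-1/19) + 55*(-1/31) = 2 - 55/31 = 7/31 ≈ 0.22581)
a = 600/31 (a = 3 + ((7/31)*68 + 1) = 3 + (476/31 + 1) = 3 + 507/31 = 600/31 ≈ 19.355)
501 + a = 501 + 600/31 = 16131/31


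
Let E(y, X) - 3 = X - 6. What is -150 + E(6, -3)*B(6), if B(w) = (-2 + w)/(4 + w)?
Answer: -762/5 ≈ -152.40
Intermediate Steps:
E(y, X) = -3 + X (E(y, X) = 3 + (X - 6) = 3 + (-6 + X) = -3 + X)
B(w) = (-2 + w)/(4 + w)
-150 + E(6, -3)*B(6) = -150 + (-3 - 3)*((-2 + 6)/(4 + 6)) = -150 - 6*4/10 = -150 - 3*4/5 = -150 - 6*2/5 = -150 - 12/5 = -762/5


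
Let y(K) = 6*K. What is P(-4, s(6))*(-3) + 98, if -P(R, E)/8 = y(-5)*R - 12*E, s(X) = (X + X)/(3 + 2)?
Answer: 11434/5 ≈ 2286.8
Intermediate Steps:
s(X) = 2*X/5 (s(X) = (2*X)/5 = (2*X)*(1/5) = 2*X/5)
P(R, E) = 96*E + 240*R (P(R, E) = -8*((6*(-5))*R - 12*E) = -8*(-30*R - 12*E) = 96*E + 240*R)
P(-4, s(6))*(-3) + 98 = (96*((2/5)*6) + 240*(-4))*(-3) + 98 = (96*(12/5) - 960)*(-3) + 98 = (1152/5 - 960)*(-3) + 98 = -3648/5*(-3) + 98 = 10944/5 + 98 = 11434/5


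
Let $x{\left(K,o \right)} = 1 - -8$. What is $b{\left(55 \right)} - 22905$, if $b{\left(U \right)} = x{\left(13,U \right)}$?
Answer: $-22896$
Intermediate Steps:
$x{\left(K,o \right)} = 9$ ($x{\left(K,o \right)} = 1 + 8 = 9$)
$b{\left(U \right)} = 9$
$b{\left(55 \right)} - 22905 = 9 - 22905 = -22896$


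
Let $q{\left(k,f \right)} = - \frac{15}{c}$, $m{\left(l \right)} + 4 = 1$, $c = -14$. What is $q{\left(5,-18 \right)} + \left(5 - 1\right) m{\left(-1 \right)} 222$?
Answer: $- \frac{37281}{14} \approx -2662.9$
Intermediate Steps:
$m{\left(l \right)} = -3$ ($m{\left(l \right)} = -4 + 1 = -3$)
$q{\left(k,f \right)} = \frac{15}{14}$ ($q{\left(k,f \right)} = - \frac{15}{-14} = \left(-15\right) \left(- \frac{1}{14}\right) = \frac{15}{14}$)
$q{\left(5,-18 \right)} + \left(5 - 1\right) m{\left(-1 \right)} 222 = \frac{15}{14} + \left(5 - 1\right) \left(-3\right) 222 = \frac{15}{14} + 4 \left(-3\right) 222 = \frac{15}{14} - 2664 = - \frac{37281}{14}$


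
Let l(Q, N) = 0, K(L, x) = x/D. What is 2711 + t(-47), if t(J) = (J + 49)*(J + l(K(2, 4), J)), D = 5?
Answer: 2617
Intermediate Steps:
K(L, x) = x/5
t(J) = J*(49 + J) (t(J) = (J + 49)*(J + 0) = (49 + J)*J = J*(49 + J))
2711 + t(-47) = 2711 - 47*(49 - 47) = 2711 - 47*2 = 2711 - 94 = 2617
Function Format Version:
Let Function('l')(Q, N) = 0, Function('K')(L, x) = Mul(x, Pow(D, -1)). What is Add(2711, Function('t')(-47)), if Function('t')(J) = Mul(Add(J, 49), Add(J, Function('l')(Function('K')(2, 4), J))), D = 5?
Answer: 2617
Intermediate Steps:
Function('K')(L, x) = Mul(Rational(1, 5), x) (Function('K')(L, x) = Mul(x, Pow(5, -1)) = Mul(x, Rational(1, 5)) = Mul(Rational(1, 5), x))
Function('t')(J) = Mul(J, Add(49, J)) (Function('t')(J) = Mul(Add(J, 49), Add(J, 0)) = Mul(Add(49, J), J) = Mul(J, Add(49, J)))
Add(2711, Function('t')(-47)) = Add(2711, Mul(-47, Add(49, -47))) = Add(2711, Mul(-47, 2)) = Add(2711, -94) = 2617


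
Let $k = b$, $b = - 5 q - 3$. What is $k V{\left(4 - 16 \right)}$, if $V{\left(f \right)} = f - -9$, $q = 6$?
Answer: $99$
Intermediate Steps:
$b = -33$ ($b = \left(-5\right) 6 - 3 = -30 - 3 = -33$)
$V{\left(f \right)} = 9 + f$ ($V{\left(f \right)} = f + 9 = 9 + f$)
$k = -33$
$k V{\left(4 - 16 \right)} = - 33 \left(9 + \left(4 - 16\right)\right) = - 33 \left(9 - 12\right) = \left(-33\right) \left(-3\right) = 99$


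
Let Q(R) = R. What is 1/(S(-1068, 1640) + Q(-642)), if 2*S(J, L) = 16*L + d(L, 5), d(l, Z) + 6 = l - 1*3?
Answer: 2/26587 ≈ 7.5225e-5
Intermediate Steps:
d(l, Z) = -9 + l (d(l, Z) = -6 + (l - 1*3) = -6 + (l - 3) = -6 + (-3 + l) = -9 + l)
S(J, L) = -9/2 + 17*L/2 (S(J, L) = (16*L + (-9 + L))/2 = (-9 + 17*L)/2 = -9/2 + 17*L/2)
1/(S(-1068, 1640) + Q(-642)) = 1/((-9/2 + (17/2)*1640) - 642) = 1/((-9/2 + 13940) - 642) = 1/(27871/2 - 642) = 1/(26587/2) = 2/26587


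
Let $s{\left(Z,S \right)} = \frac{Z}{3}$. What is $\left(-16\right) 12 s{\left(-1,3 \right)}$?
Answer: $64$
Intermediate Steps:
$s{\left(Z,S \right)} = \frac{Z}{3}$ ($s{\left(Z,S \right)} = Z \frac{1}{3} = \frac{Z}{3}$)
$\left(-16\right) 12 s{\left(-1,3 \right)} = \left(-16\right) 12 \cdot \frac{1}{3} \left(-1\right) = \left(-192\right) \left(- \frac{1}{3}\right) = 64$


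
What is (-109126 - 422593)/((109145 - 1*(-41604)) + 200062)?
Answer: -7489/4941 ≈ -1.5157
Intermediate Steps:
(-109126 - 422593)/((109145 - 1*(-41604)) + 200062) = -531719/((109145 + 41604) + 200062) = -531719/(150749 + 200062) = -531719/350811 = -531719*1/350811 = -7489/4941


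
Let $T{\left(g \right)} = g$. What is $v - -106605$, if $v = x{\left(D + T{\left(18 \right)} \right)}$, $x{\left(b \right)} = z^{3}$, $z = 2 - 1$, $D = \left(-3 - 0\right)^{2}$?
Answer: $106606$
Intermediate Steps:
$D = 9$ ($D = \left(-3 + 0\right)^{2} = \left(-3\right)^{2} = 9$)
$z = 1$
$x{\left(b \right)} = 1$ ($x{\left(b \right)} = 1^{3} = 1$)
$v = 1$
$v - -106605 = 1 - -106605 = 1 + 106605 = 106606$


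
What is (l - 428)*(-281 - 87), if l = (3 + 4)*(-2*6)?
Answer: 188416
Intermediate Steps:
l = -84 (l = 7*(-12) = -84)
(l - 428)*(-281 - 87) = (-84 - 428)*(-281 - 87) = -512*(-368) = 188416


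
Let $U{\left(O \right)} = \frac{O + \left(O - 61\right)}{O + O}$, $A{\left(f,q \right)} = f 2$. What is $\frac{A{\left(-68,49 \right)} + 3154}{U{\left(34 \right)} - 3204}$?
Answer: $- \frac{205224}{217865} \approx -0.94198$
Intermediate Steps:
$A{\left(f,q \right)} = 2 f$
$U{\left(O \right)} = \frac{-61 + 2 O}{2 O}$ ($U{\left(O \right)} = \frac{O + \left(-61 + O\right)}{2 O} = \left(-61 + 2 O\right) \frac{1}{2 O} = \frac{-61 + 2 O}{2 O}$)
$\frac{A{\left(-68,49 \right)} + 3154}{U{\left(34 \right)} - 3204} = \frac{2 \left(-68\right) + 3154}{\frac{- \frac{61}{2} + 34}{34} - 3204} = \frac{-136 + 3154}{\frac{1}{34} \cdot \frac{7}{2} - 3204} = \frac{3018}{\frac{7}{68} - 3204} = \frac{3018}{- \frac{217865}{68}} = 3018 \left(- \frac{68}{217865}\right) = - \frac{205224}{217865}$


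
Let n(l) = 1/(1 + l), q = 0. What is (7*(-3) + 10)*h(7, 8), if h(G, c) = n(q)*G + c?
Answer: -165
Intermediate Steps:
h(G, c) = G + c (h(G, c) = G/(1 + 0) + c = G/1 + c = 1*G + c = G + c)
(7*(-3) + 10)*h(7, 8) = (7*(-3) + 10)*(7 + 8) = (-21 + 10)*15 = -11*15 = -165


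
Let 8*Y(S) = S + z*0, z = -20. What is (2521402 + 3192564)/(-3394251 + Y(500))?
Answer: -11427932/6788377 ≈ -1.6835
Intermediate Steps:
Y(S) = S/8 (Y(S) = (S - 20*0)/8 = (S + 0)/8 = S/8)
(2521402 + 3192564)/(-3394251 + Y(500)) = (2521402 + 3192564)/(-3394251 + (⅛)*500) = 5713966/(-3394251 + 125/2) = 5713966/(-6788377/2) = 5713966*(-2/6788377) = -11427932/6788377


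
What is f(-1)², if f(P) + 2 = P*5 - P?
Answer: 36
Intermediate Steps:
f(P) = -2 + 4*P (f(P) = -2 + (P*5 - P) = -2 + (5*P - P) = -2 + 4*P)
f(-1)² = (-2 + 4*(-1))² = (-2 - 4)² = (-6)² = 36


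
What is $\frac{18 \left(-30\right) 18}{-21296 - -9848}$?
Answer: $\frac{45}{53} \approx 0.84906$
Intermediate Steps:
$\frac{18 \left(-30\right) 18}{-21296 - -9848} = \frac{\left(-540\right) 18}{-21296 + 9848} = - \frac{9720}{-11448} = \left(-9720\right) \left(- \frac{1}{11448}\right) = \frac{45}{53}$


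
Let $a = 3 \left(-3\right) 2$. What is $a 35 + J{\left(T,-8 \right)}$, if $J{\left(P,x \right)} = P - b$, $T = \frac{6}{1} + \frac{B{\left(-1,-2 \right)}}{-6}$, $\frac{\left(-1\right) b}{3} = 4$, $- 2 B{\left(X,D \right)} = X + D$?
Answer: $- \frac{2449}{4} \approx -612.25$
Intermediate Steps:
$B{\left(X,D \right)} = - \frac{D}{2} - \frac{X}{2}$ ($B{\left(X,D \right)} = - \frac{X + D}{2} = - \frac{D + X}{2} = - \frac{D}{2} - \frac{X}{2}$)
$b = -12$ ($b = \left(-3\right) 4 = -12$)
$T = \frac{23}{4}$ ($T = \frac{6}{1} + \frac{\left(- \frac{1}{2}\right) \left(-2\right) - - \frac{1}{2}}{-6} = 6 \cdot 1 + \left(1 + \frac{1}{2}\right) \left(- \frac{1}{6}\right) = 6 + \frac{3}{2} \left(- \frac{1}{6}\right) = 6 - \frac{1}{4} = \frac{23}{4} \approx 5.75$)
$a = -18$ ($a = \left(-9\right) 2 = -18$)
$J{\left(P,x \right)} = 12 + P$ ($J{\left(P,x \right)} = P - -12 = P + 12 = 12 + P$)
$a 35 + J{\left(T,-8 \right)} = \left(-18\right) 35 + \left(12 + \frac{23}{4}\right) = -630 + \frac{71}{4} = - \frac{2449}{4}$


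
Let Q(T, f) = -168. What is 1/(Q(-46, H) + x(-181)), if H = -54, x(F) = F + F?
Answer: -1/530 ≈ -0.0018868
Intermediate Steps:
x(F) = 2*F
1/(Q(-46, H) + x(-181)) = 1/(-168 + 2*(-181)) = 1/(-168 - 362) = 1/(-530) = -1/530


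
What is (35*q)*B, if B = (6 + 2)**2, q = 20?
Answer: 44800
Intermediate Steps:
B = 64 (B = 8**2 = 64)
(35*q)*B = (35*20)*64 = 700*64 = 44800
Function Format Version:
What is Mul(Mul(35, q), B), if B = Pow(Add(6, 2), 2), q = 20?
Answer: 44800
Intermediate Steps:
B = 64 (B = Pow(8, 2) = 64)
Mul(Mul(35, q), B) = Mul(Mul(35, 20), 64) = Mul(700, 64) = 44800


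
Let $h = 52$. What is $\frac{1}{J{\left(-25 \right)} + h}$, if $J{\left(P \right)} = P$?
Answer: $\frac{1}{27} \approx 0.037037$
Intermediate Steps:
$\frac{1}{J{\left(-25 \right)} + h} = \frac{1}{-25 + 52} = \frac{1}{27}$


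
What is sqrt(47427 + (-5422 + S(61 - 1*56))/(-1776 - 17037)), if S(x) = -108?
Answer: sqrt(16785893248653)/18813 ≈ 217.78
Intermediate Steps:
sqrt(47427 + (-5422 + S(61 - 1*56))/(-1776 - 17037)) = sqrt(47427 + (-5422 - 108)/(-1776 - 17037)) = sqrt(47427 - 5530/(-18813)) = sqrt(47427 - 5530*(-1/18813)) = sqrt(47427 + 5530/18813) = sqrt(892249681/18813) = sqrt(16785893248653)/18813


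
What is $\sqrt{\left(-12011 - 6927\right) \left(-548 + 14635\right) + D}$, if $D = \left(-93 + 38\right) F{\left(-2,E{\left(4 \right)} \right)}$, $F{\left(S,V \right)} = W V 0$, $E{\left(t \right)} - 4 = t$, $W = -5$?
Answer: $i \sqrt{266779606} \approx 16333.0 i$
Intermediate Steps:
$E{\left(t \right)} = 4 + t$
$F{\left(S,V \right)} = 0$ ($F{\left(S,V \right)} = - 5 V 0 = 0$)
$D = 0$ ($D = \left(-93 + 38\right) 0 = \left(-55\right) 0 = 0$)
$\sqrt{\left(-12011 - 6927\right) \left(-548 + 14635\right) + D} = \sqrt{\left(-12011 - 6927\right) \left(-548 + 14635\right) + 0} = \sqrt{\left(-18938\right) 14087 + 0} = \sqrt{-266779606 + 0} = \sqrt{-266779606} = i \sqrt{266779606}$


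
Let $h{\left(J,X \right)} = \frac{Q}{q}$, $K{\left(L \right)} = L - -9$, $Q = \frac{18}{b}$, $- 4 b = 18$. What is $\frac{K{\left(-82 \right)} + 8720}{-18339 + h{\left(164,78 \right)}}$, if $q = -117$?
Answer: $- \frac{1011699}{2145659} \approx -0.47151$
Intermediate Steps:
$b = - \frac{9}{2}$ ($b = \left(- \frac{1}{4}\right) 18 = - \frac{9}{2} \approx -4.5$)
$Q = -4$ ($Q = \frac{18}{- \frac{9}{2}} = 18 \left(- \frac{2}{9}\right) = -4$)
$K{\left(L \right)} = 9 + L$ ($K{\left(L \right)} = L + 9 = 9 + L$)
$h{\left(J,X \right)} = \frac{4}{117}$ ($h{\left(J,X \right)} = - \frac{4}{-117} = \left(-4\right) \left(- \frac{1}{117}\right) = \frac{4}{117}$)
$\frac{K{\left(-82 \right)} + 8720}{-18339 + h{\left(164,78 \right)}} = \frac{\left(9 - 82\right) + 8720}{-18339 + \frac{4}{117}} = \frac{-73 + 8720}{- \frac{2145659}{117}} = 8647 \left(- \frac{117}{2145659}\right) = - \frac{1011699}{2145659}$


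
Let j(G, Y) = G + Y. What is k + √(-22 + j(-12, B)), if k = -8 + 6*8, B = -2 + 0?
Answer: 40 + 6*I ≈ 40.0 + 6.0*I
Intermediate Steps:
B = -2
k = 40 (k = -8 + 48 = 40)
k + √(-22 + j(-12, B)) = 40 + √(-22 + (-12 - 2)) = 40 + √(-22 - 14) = 40 + √(-36) = 40 + 6*I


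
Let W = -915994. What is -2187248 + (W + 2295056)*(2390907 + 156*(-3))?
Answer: 3296561400970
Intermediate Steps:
-2187248 + (W + 2295056)*(2390907 + 156*(-3)) = -2187248 + (-915994 + 2295056)*(2390907 + 156*(-3)) = -2187248 + 1379062*(2390907 - 468) = -2187248 + 1379062*2390439 = -2187248 + 3296563588218 = 3296561400970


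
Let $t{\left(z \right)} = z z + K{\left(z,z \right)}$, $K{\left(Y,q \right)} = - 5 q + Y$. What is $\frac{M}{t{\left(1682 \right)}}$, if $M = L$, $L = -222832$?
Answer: $- \frac{55708}{705599} \approx -0.078951$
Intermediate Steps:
$K{\left(Y,q \right)} = Y - 5 q$
$M = -222832$
$t{\left(z \right)} = z^{2} - 4 z$ ($t{\left(z \right)} = z z + \left(z - 5 z\right) = z^{2} - 4 z$)
$\frac{M}{t{\left(1682 \right)}} = - \frac{222832}{1682 \left(-4 + 1682\right)} = - \frac{222832}{1682 \cdot 1678} = - \frac{222832}{2822396} = \left(-222832\right) \frac{1}{2822396} = - \frac{55708}{705599}$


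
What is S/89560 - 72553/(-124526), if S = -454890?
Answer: -2507389273/557627428 ≈ -4.4965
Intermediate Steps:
S/89560 - 72553/(-124526) = -454890/89560 - 72553/(-124526) = -454890*1/89560 - 72553*(-1/124526) = -45489/8956 + 72553/124526 = -2507389273/557627428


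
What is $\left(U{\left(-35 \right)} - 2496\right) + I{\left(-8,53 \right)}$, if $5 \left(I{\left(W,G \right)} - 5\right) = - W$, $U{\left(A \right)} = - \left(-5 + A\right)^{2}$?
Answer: $- \frac{20447}{5} \approx -4089.4$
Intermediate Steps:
$I{\left(W,G \right)} = 5 - \frac{W}{5}$ ($I{\left(W,G \right)} = 5 + \frac{\left(-1\right) W}{5} = 5 - \frac{W}{5}$)
$\left(U{\left(-35 \right)} - 2496\right) + I{\left(-8,53 \right)} = \left(- \left(-5 - 35\right)^{2} - 2496\right) + \left(5 - - \frac{8}{5}\right) = \left(- \left(-40\right)^{2} - 2496\right) + \left(5 + \frac{8}{5}\right) = \left(\left(-1\right) 1600 - 2496\right) + \frac{33}{5} = \left(-1600 - 2496\right) + \frac{33}{5} = -4096 + \frac{33}{5} = - \frac{20447}{5}$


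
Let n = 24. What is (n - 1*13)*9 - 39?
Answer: 60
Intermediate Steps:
(n - 1*13)*9 - 39 = (24 - 1*13)*9 - 39 = (24 - 13)*9 - 39 = 11*9 - 39 = 99 - 39 = 60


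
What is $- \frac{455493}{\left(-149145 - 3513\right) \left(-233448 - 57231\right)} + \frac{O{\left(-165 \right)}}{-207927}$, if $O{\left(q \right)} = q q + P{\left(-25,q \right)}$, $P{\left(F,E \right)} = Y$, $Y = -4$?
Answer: $- \frac{14913731942393}{113909276765394} \approx -0.13093$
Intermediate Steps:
$P{\left(F,E \right)} = -4$
$O{\left(q \right)} = -4 + q^{2}$ ($O{\left(q \right)} = q q - 4 = q^{2} - 4 = -4 + q^{2}$)
$- \frac{455493}{\left(-149145 - 3513\right) \left(-233448 - 57231\right)} + \frac{O{\left(-165 \right)}}{-207927} = - \frac{455493}{\left(-149145 - 3513\right) \left(-233448 - 57231\right)} + \frac{-4 + \left(-165\right)^{2}}{-207927} = - \frac{455493}{\left(-152658\right) \left(-290679\right)} + \left(-4 + 27225\right) \left(- \frac{1}{207927}\right) = - \frac{455493}{44374474782} + 27221 \left(- \frac{1}{207927}\right) = \left(-455493\right) \frac{1}{44374474782} - \frac{27221}{207927} = - \frac{151831}{14791491594} - \frac{27221}{207927} = - \frac{14913731942393}{113909276765394}$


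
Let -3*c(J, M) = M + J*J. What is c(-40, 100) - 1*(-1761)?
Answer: 3583/3 ≈ 1194.3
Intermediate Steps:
c(J, M) = -M/3 - J²/3 (c(J, M) = -(M + J*J)/3 = -(M + J²)/3 = -M/3 - J²/3)
c(-40, 100) - 1*(-1761) = (-⅓*100 - ⅓*(-40)²) - 1*(-1761) = (-100/3 - ⅓*1600) + 1761 = (-100/3 - 1600/3) + 1761 = -1700/3 + 1761 = 3583/3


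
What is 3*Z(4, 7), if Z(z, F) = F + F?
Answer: 42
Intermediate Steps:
Z(z, F) = 2*F
3*Z(4, 7) = 3*(2*7) = 3*14 = 42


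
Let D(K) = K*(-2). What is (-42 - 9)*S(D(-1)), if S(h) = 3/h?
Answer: -153/2 ≈ -76.500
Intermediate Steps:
D(K) = -2*K
(-42 - 9)*S(D(-1)) = (-42 - 9)*(3/((-2*(-1)))) = -153/2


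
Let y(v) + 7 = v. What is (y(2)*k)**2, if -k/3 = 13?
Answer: 38025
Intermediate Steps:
k = -39 (k = -3*13 = -39)
y(v) = -7 + v
(y(2)*k)**2 = ((-7 + 2)*(-39))**2 = (-5*(-39))**2 = 195**2 = 38025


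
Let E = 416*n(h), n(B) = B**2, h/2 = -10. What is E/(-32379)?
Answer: -166400/32379 ≈ -5.1391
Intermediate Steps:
h = -20 (h = 2*(-10) = -20)
E = 166400 (E = 416*(-20)**2 = 416*400 = 166400)
E/(-32379) = 166400/(-32379) = 166400*(-1/32379) = -166400/32379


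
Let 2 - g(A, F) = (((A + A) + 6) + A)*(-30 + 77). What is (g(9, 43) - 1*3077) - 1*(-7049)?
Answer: 2423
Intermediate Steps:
g(A, F) = -280 - 141*A (g(A, F) = 2 - (((A + A) + 6) + A)*(-30 + 77) = 2 - ((2*A + 6) + A)*47 = 2 - ((6 + 2*A) + A)*47 = 2 - (6 + 3*A)*47 = 2 - (282 + 141*A) = 2 + (-282 - 141*A) = -280 - 141*A)
(g(9, 43) - 1*3077) - 1*(-7049) = ((-280 - 141*9) - 1*3077) - 1*(-7049) = ((-280 - 1269) - 3077) + 7049 = (-1549 - 3077) + 7049 = -4626 + 7049 = 2423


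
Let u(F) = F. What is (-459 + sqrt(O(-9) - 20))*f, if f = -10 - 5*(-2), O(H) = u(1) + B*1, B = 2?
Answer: 0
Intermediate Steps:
O(H) = 3 (O(H) = 1 + 2*1 = 1 + 2 = 3)
f = 0 (f = -10 + 10 = 0)
(-459 + sqrt(O(-9) - 20))*f = (-459 + sqrt(3 - 20))*0 = (-459 + sqrt(-17))*0 = (-459 + I*sqrt(17))*0 = 0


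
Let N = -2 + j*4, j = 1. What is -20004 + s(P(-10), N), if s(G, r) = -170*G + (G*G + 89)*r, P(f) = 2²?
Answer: -20474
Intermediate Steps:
P(f) = 4
N = 2 (N = -2 + 1*4 = -2 + 4 = 2)
s(G, r) = -170*G + r*(89 + G²) (s(G, r) = -170*G + (G² + 89)*r = -170*G + (89 + G²)*r = -170*G + r*(89 + G²))
-20004 + s(P(-10), N) = -20004 + (-170*4 + 89*2 + 2*4²) = -20004 + (-680 + 178 + 2*16) = -20004 + (-680 + 178 + 32) = -20004 - 470 = -20474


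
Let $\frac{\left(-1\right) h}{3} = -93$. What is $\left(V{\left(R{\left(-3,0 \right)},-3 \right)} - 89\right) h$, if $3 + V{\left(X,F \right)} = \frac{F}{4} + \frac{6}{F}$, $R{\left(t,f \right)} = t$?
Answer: $- \frac{105741}{4} \approx -26435.0$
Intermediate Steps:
$V{\left(X,F \right)} = -3 + \frac{6}{F} + \frac{F}{4}$ ($V{\left(X,F \right)} = -3 + \left(\frac{F}{4} + \frac{6}{F}\right) = -3 + \left(\frac{6}{F} + \frac{F}{4}\right) = -3 + \frac{6}{F} + \frac{F}{4}$)
$h = 279$ ($h = \left(-3\right) \left(-93\right) = 279$)
$\left(V{\left(R{\left(-3,0 \right)},-3 \right)} - 89\right) h = \left(\left(-3 + \frac{6}{-3} + \frac{1}{4} \left(-3\right)\right) - 89\right) 279 = \left(\left(-3 + 6 \left(- \frac{1}{3}\right) - \frac{3}{4}\right) - 89\right) 279 = \left(\left(-3 - 2 - \frac{3}{4}\right) - 89\right) 279 = \left(- \frac{23}{4} - 89\right) 279 = \left(- \frac{379}{4}\right) 279 = - \frac{105741}{4}$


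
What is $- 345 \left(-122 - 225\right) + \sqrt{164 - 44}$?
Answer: $119715 + 2 \sqrt{30} \approx 1.1973 \cdot 10^{5}$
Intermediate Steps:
$- 345 \left(-122 - 225\right) + \sqrt{164 - 44} = \left(-345\right) \left(-347\right) + \sqrt{120} = 119715 + 2 \sqrt{30}$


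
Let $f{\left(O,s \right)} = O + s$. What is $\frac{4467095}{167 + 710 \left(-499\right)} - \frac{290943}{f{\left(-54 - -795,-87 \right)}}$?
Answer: $- \frac{35317029373}{77198814} \approx -457.48$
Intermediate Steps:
$\frac{4467095}{167 + 710 \left(-499\right)} - \frac{290943}{f{\left(-54 - -795,-87 \right)}} = \frac{4467095}{167 + 710 \left(-499\right)} - \frac{290943}{\left(-54 - -795\right) - 87} = \frac{4467095}{167 - 354290} - \frac{290943}{\left(-54 + 795\right) - 87} = \frac{4467095}{-354123} - \frac{290943}{741 - 87} = 4467095 \left(- \frac{1}{354123}\right) - \frac{290943}{654} = - \frac{4467095}{354123} - \frac{96981}{218} = - \frac{35317029373}{77198814}$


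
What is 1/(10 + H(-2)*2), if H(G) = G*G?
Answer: 1/18 ≈ 0.055556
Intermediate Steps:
H(G) = G**2
1/(10 + H(-2)*2) = 1/(10 + (-2)**2*2) = 1/(10 + 4*2) = 1/(10 + 8) = 1/18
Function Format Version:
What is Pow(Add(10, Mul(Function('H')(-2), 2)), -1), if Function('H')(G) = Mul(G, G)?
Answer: Rational(1, 18) ≈ 0.055556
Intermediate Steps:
Function('H')(G) = Pow(G, 2)
Pow(Add(10, Mul(Function('H')(-2), 2)), -1) = Pow(Add(10, Mul(Pow(-2, 2), 2)), -1) = Pow(Add(10, Mul(4, 2)), -1) = Pow(Add(10, 8), -1) = Pow(18, -1) = Rational(1, 18)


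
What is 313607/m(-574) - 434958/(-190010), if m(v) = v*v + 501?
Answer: 101557301018/31349464885 ≈ 3.2395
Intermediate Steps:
m(v) = 501 + v² (m(v) = v² + 501 = 501 + v²)
313607/m(-574) - 434958/(-190010) = 313607/(501 + (-574)²) - 434958/(-190010) = 313607/(501 + 329476) - 434958*(-1/190010) = 313607/329977 + 217479/95005 = 101557301018/31349464885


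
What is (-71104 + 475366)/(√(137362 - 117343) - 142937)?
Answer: -28891998747/10215482975 - 202131*√20019/10215482975 ≈ -2.8311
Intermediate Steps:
(-71104 + 475366)/(√(137362 - 117343) - 142937) = 404262/(√20019 - 142937) = 404262/(-142937 + √20019)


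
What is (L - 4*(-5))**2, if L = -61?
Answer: 1681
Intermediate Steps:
(L - 4*(-5))**2 = (-61 - 4*(-5))**2 = (-61 + 20)**2 = (-41)**2 = 1681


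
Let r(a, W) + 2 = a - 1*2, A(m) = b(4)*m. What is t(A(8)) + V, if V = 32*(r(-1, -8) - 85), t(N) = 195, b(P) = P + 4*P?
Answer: -2685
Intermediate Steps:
b(P) = 5*P
A(m) = 20*m (A(m) = (5*4)*m = 20*m)
r(a, W) = -4 + a (r(a, W) = -2 + (a - 1*2) = -2 + (a - 2) = -2 + (-2 + a) = -4 + a)
V = -2880 (V = 32*((-4 - 1) - 85) = 32*(-5 - 85) = 32*(-90) = -2880)
t(A(8)) + V = 195 - 2880 = -2685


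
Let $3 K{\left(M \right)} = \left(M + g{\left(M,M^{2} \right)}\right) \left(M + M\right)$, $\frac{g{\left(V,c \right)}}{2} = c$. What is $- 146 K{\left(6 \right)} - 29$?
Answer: $-45581$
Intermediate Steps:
$g{\left(V,c \right)} = 2 c$
$K{\left(M \right)} = \frac{2 M \left(M + 2 M^{2}\right)}{3}$ ($K{\left(M \right)} = \frac{\left(M + 2 M^{2}\right) \left(M + M\right)}{3} = \frac{\left(M + 2 M^{2}\right) 2 M}{3} = \frac{2 M \left(M + 2 M^{2}\right)}{3}$)
$- 146 K{\left(6 \right)} - 29 = - 146 \frac{2 \cdot 6^{2} \left(1 + 2 \cdot 6\right)}{3} - 29 = - 146 \cdot \frac{2}{3} \cdot 36 \left(1 + 12\right) - 29 = - 146 \cdot \frac{2}{3} \cdot 36 \cdot 13 - 29 = \left(-146\right) 312 - 29 = -45552 - 29 = -45581$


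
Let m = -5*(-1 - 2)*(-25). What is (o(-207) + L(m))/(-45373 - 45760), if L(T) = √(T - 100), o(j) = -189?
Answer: 27/13019 - 5*I*√19/91133 ≈ 0.0020739 - 0.00023915*I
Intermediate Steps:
m = -375 (m = -5*(-3)*(-25) = 15*(-25) = -375)
L(T) = √(-100 + T)
(o(-207) + L(m))/(-45373 - 45760) = (-189 + √(-100 - 375))/(-45373 - 45760) = (-189 + √(-475))/(-91133) = (-189 + 5*I*√19)*(-1/91133) = 27/13019 - 5*I*√19/91133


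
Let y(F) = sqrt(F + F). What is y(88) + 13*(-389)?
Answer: -5057 + 4*sqrt(11) ≈ -5043.7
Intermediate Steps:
y(F) = sqrt(2)*sqrt(F) (y(F) = sqrt(2*F) = sqrt(2)*sqrt(F))
y(88) + 13*(-389) = sqrt(2)*sqrt(88) + 13*(-389) = sqrt(2)*(2*sqrt(22)) - 5057 = 4*sqrt(11) - 5057 = -5057 + 4*sqrt(11)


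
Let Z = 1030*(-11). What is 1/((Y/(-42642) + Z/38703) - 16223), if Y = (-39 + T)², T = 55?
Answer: -275062221/4462416584921 ≈ -6.1640e-5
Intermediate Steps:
Y = 256 (Y = (-39 + 55)² = 16² = 256)
Z = -11330
1/((Y/(-42642) + Z/38703) - 16223) = 1/((256/(-42642) - 11330/38703) - 16223) = 1/((256*(-1/42642) - 11330*1/38703) - 16223) = 1/((-128/21321 - 11330/38703) - 16223) = 1/(-82173638/275062221 - 16223) = 1/(-4462416584921/275062221) = -275062221/4462416584921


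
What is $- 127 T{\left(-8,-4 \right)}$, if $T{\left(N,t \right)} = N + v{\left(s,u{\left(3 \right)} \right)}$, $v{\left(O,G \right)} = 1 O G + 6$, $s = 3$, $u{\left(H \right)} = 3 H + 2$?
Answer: $-3937$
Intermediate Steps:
$u{\left(H \right)} = 2 + 3 H$
$v{\left(O,G \right)} = 6 + G O$ ($v{\left(O,G \right)} = O G + 6 = G O + 6 = 6 + G O$)
$T{\left(N,t \right)} = 39 + N$ ($T{\left(N,t \right)} = N + \left(6 + \left(2 + 3 \cdot 3\right) 3\right) = N + \left(6 + \left(2 + 9\right) 3\right) = N + \left(6 + 11 \cdot 3\right) = N + \left(6 + 33\right) = N + 39 = 39 + N$)
$- 127 T{\left(-8,-4 \right)} = - 127 \left(39 - 8\right) = \left(-127\right) 31 = -3937$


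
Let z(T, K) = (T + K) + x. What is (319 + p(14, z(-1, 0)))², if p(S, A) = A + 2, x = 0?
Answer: 102400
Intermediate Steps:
z(T, K) = K + T (z(T, K) = (T + K) + 0 = (K + T) + 0 = K + T)
p(S, A) = 2 + A
(319 + p(14, z(-1, 0)))² = (319 + (2 + (0 - 1)))² = (319 + (2 - 1))² = (319 + 1)² = 320² = 102400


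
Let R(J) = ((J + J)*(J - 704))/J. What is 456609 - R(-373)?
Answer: 458763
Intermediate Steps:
R(J) = -1408 + 2*J (R(J) = ((2*J)*(-704 + J))/J = (2*J*(-704 + J))/J = -1408 + 2*J)
456609 - R(-373) = 456609 - (-1408 + 2*(-373)) = 456609 - (-1408 - 746) = 456609 - 1*(-2154) = 456609 + 2154 = 458763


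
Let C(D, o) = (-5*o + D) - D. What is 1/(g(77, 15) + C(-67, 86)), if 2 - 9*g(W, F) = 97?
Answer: -9/3965 ≈ -0.0022699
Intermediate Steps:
C(D, o) = -5*o (C(D, o) = (D - 5*o) - D = -5*o)
g(W, F) = -95/9 (g(W, F) = 2/9 - ⅑*97 = 2/9 - 97/9 = -95/9)
1/(g(77, 15) + C(-67, 86)) = 1/(-95/9 - 5*86) = 1/(-95/9 - 430) = 1/(-3965/9) = -9/3965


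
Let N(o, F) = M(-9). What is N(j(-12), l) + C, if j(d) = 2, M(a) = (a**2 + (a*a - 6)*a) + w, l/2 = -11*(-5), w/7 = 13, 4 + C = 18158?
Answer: 17651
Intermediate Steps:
C = 18154 (C = -4 + 18158 = 18154)
w = 91 (w = 7*13 = 91)
l = 110 (l = 2*(-11*(-5)) = 2*55 = 110)
M(a) = 91 + a**2 + a*(-6 + a**2) (M(a) = (a**2 + (a*a - 6)*a) + 91 = (a**2 + (a**2 - 6)*a) + 91 = (a**2 + (-6 + a**2)*a) + 91 = (a**2 + a*(-6 + a**2)) + 91 = 91 + a**2 + a*(-6 + a**2))
N(o, F) = -503 (N(o, F) = 91 + (-9)**2 + (-9)**3 - 6*(-9) = 91 + 81 - 729 + 54 = -503)
N(j(-12), l) + C = -503 + 18154 = 17651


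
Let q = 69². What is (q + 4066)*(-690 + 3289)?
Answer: 22941373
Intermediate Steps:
q = 4761
(q + 4066)*(-690 + 3289) = (4761 + 4066)*(-690 + 3289) = 8827*2599 = 22941373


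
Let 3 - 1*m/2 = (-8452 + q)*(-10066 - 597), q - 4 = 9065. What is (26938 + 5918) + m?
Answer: 13191004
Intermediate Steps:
q = 9069 (q = 4 + 9065 = 9069)
m = 13158148 (m = 6 - 2*(-8452 + 9069)*(-10066 - 597) = 6 - 1234*(-10663) = 6 - 2*(-6579071) = 6 + 13158142 = 13158148)
(26938 + 5918) + m = (26938 + 5918) + 13158148 = 32856 + 13158148 = 13191004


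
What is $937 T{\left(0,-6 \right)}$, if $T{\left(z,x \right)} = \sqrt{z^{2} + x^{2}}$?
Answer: $5622$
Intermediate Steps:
$T{\left(z,x \right)} = \sqrt{x^{2} + z^{2}}$
$937 T{\left(0,-6 \right)} = 937 \sqrt{\left(-6\right)^{2} + 0^{2}} = 937 \sqrt{36 + 0} = 937 \sqrt{36} = 937 \cdot 6 = 5622$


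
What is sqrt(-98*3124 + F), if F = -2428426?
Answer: 3*I*sqrt(303842) ≈ 1653.7*I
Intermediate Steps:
sqrt(-98*3124 + F) = sqrt(-98*3124 - 2428426) = sqrt(-306152 - 2428426) = sqrt(-2734578) = 3*I*sqrt(303842)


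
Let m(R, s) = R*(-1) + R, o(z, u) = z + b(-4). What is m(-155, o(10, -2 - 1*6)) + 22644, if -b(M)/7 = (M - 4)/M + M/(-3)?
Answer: 22644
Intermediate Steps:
b(M) = 7*M/3 - 7*(-4 + M)/M (b(M) = -7*((M - 4)/M + M/(-3)) = -7*((-4 + M)/M + M*(-⅓)) = -7*((-4 + M)/M - M/3) = -7*(-M/3 + (-4 + M)/M) = 7*M/3 - 7*(-4 + M)/M)
o(z, u) = -70/3 + z (o(z, u) = z + (-7 + 28/(-4) + (7/3)*(-4)) = z + (-7 + 28*(-¼) - 28/3) = z + (-7 - 7 - 28/3) = z - 70/3 = -70/3 + z)
m(R, s) = 0 (m(R, s) = -R + R = 0)
m(-155, o(10, -2 - 1*6)) + 22644 = 0 + 22644 = 22644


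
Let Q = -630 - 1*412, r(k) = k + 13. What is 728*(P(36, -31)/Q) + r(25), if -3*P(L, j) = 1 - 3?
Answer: 58666/1563 ≈ 37.534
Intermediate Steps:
r(k) = 13 + k
Q = -1042 (Q = -630 - 412 = -1042)
P(L, j) = ⅔ (P(L, j) = -(1 - 3)/3 = -⅓*(-2) = ⅔)
728*(P(36, -31)/Q) + r(25) = 728*((⅔)/(-1042)) + (13 + 25) = 728*((⅔)*(-1/1042)) + 38 = 728*(-1/1563) + 38 = -728/1563 + 38 = 58666/1563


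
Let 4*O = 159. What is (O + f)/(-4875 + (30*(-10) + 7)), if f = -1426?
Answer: 5545/20672 ≈ 0.26824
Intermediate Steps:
O = 159/4 (O = (¼)*159 = 159/4 ≈ 39.750)
(O + f)/(-4875 + (30*(-10) + 7)) = (159/4 - 1426)/(-4875 + (30*(-10) + 7)) = -5545/(4*(-4875 + (-300 + 7))) = -5545/(4*(-4875 - 293)) = -5545/4/(-5168) = -5545/4*(-1/5168) = 5545/20672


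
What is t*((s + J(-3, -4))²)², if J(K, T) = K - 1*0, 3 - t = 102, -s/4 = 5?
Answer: -27704259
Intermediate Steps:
s = -20 (s = -4*5 = -20)
t = -99 (t = 3 - 1*102 = 3 - 102 = -99)
J(K, T) = K (J(K, T) = K + 0 = K)
t*((s + J(-3, -4))²)² = -99*(-20 - 3)⁴ = -99*((-23)²)² = -99*529² = -99*279841 = -27704259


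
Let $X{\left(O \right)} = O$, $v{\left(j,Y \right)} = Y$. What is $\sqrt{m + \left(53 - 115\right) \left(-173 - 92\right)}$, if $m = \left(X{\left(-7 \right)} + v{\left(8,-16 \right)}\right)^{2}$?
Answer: $\sqrt{16959} \approx 130.23$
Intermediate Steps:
$m = 529$ ($m = \left(-7 - 16\right)^{2} = \left(-23\right)^{2} = 529$)
$\sqrt{m + \left(53 - 115\right) \left(-173 - 92\right)} = \sqrt{529 + \left(53 - 115\right) \left(-173 - 92\right)} = \sqrt{529 - 62 \left(-173 - 92\right)} = \sqrt{529 - -16430} = \sqrt{529 + 16430} = \sqrt{16959}$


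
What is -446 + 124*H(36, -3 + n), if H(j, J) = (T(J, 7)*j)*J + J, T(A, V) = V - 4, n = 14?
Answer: 148230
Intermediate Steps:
T(A, V) = -4 + V
H(j, J) = J + 3*J*j (H(j, J) = ((-4 + 7)*j)*J + J = (3*j)*J + J = 3*J*j + J = J + 3*J*j)
-446 + 124*H(36, -3 + n) = -446 + 124*((-3 + 14)*(1 + 3*36)) = -446 + 124*(11*(1 + 108)) = -446 + 124*(11*109) = -446 + 124*1199 = -446 + 148676 = 148230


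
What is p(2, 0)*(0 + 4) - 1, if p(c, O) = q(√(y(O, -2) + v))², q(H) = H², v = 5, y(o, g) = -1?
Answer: 63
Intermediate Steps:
p(c, O) = 16 (p(c, O) = ((√(-1 + 5))²)² = ((√4)²)² = (2²)² = 4² = 16)
p(2, 0)*(0 + 4) - 1 = 16*(0 + 4) - 1 = 16*4 - 1 = 64 - 1 = 63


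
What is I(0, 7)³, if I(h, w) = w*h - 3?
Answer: -27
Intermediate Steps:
I(h, w) = -3 + h*w (I(h, w) = h*w - 3 = -3 + h*w)
I(0, 7)³ = (-3 + 0*7)³ = (-3 + 0)³ = (-3)³ = -27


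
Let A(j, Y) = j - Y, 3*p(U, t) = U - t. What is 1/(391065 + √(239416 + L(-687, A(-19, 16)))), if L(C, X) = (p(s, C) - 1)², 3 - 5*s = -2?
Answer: 3519585/1376383884056 - 3*√2623969/1376383884056 ≈ 2.5536e-6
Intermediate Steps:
s = 1 (s = ⅗ - ⅕*(-2) = ⅗ + ⅖ = 1)
p(U, t) = -t/3 + U/3 (p(U, t) = (U - t)/3 = -t/3 + U/3)
L(C, X) = (-⅔ - C/3)² (L(C, X) = ((-C/3 + (⅓)*1) - 1)² = ((-C/3 + ⅓) - 1)² = ((⅓ - C/3) - 1)² = (-⅔ - C/3)²)
1/(391065 + √(239416 + L(-687, A(-19, 16)))) = 1/(391065 + √(239416 + (2 - 687)²/9)) = 1/(391065 + √(239416 + (⅑)*(-685)²)) = 1/(391065 + √(239416 + (⅑)*469225)) = 1/(391065 + √(239416 + 469225/9)) = 1/(391065 + √(2623969/9)) = 1/(391065 + √2623969/3)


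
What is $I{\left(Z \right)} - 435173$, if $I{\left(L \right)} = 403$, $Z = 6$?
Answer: $-434770$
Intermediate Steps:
$I{\left(Z \right)} - 435173 = 403 - 435173 = -434770$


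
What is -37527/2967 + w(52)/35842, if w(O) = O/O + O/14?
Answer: -3138400409/248134166 ≈ -12.648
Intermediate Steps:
w(O) = 1 + O/14 (w(O) = 1 + O*(1/14) = 1 + O/14)
-37527/2967 + w(52)/35842 = -37527/2967 + (1 + (1/14)*52)/35842 = -37527*1/2967 + (1 + 26/7)*(1/35842) = -12509/989 + (33/7)*(1/35842) = -12509/989 + 33/250894 = -3138400409/248134166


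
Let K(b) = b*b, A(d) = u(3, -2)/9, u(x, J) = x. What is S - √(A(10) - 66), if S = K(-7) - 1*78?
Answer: -29 - I*√591/3 ≈ -29.0 - 8.1035*I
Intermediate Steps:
A(d) = ⅓ (A(d) = 3/9 = 3*(⅑) = ⅓)
K(b) = b²
S = -29 (S = (-7)² - 1*78 = 49 - 78 = -29)
S - √(A(10) - 66) = -29 - √(⅓ - 66) = -29 - √(-197/3) = -29 - I*√591/3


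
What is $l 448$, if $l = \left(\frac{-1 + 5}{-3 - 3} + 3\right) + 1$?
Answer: $\frac{4480}{3} \approx 1493.3$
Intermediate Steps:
$l = \frac{10}{3}$ ($l = \left(\frac{4}{-6} + 3\right) + 1 = \left(4 \left(- \frac{1}{6}\right) + 3\right) + 1 = \left(- \frac{2}{3} + 3\right) + 1 = \frac{7}{3} + 1 = \frac{10}{3} \approx 3.3333$)
$l 448 = \frac{10}{3} \cdot 448 = \frac{4480}{3}$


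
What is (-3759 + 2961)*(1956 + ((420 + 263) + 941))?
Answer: -2856840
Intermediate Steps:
(-3759 + 2961)*(1956 + ((420 + 263) + 941)) = -798*(1956 + (683 + 941)) = -798*(1956 + 1624) = -798*3580 = -2856840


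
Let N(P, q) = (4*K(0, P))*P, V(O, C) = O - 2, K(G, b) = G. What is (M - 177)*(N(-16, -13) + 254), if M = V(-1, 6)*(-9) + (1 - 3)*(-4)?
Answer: -36068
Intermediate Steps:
V(O, C) = -2 + O
N(P, q) = 0 (N(P, q) = (4*0)*P = 0*P = 0)
M = 35 (M = (-2 - 1)*(-9) + (1 - 3)*(-4) = -3*(-9) - 2*(-4) = 27 + 8 = 35)
(M - 177)*(N(-16, -13) + 254) = (35 - 177)*(0 + 254) = -142*254 = -36068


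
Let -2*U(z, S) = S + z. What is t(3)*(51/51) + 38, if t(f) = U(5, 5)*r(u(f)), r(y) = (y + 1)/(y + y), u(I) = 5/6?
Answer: 65/2 ≈ 32.500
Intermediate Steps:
u(I) = 5/6 (u(I) = 5*(1/6) = 5/6)
U(z, S) = -S/2 - z/2 (U(z, S) = -(S + z)/2 = -S/2 - z/2)
r(y) = (1 + y)/(2*y) (r(y) = (1 + y)/((2*y)) = (1 + y)*(1/(2*y)) = (1 + y)/(2*y))
t(f) = -11/2 (t(f) = (-1/2*5 - 1/2*5)*((1 + 5/6)/(2*(5/6))) = (-5/2 - 5/2)*((1/2)*(6/5)*(11/6)) = -5*11/10 = -11/2)
t(3)*(51/51) + 38 = -561/(2*51) + 38 = -11/2*1 + 38 = -11/2 + 38 = 65/2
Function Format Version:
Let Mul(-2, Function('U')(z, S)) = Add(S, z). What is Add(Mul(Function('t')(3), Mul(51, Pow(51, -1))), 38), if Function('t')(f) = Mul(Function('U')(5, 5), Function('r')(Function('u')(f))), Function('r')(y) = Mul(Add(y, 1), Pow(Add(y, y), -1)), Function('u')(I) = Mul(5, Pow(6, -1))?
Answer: Rational(65, 2) ≈ 32.500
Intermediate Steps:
Function('u')(I) = Rational(5, 6) (Function('u')(I) = Mul(5, Rational(1, 6)) = Rational(5, 6))
Function('U')(z, S) = Add(Mul(Rational(-1, 2), S), Mul(Rational(-1, 2), z)) (Function('U')(z, S) = Mul(Rational(-1, 2), Add(S, z)) = Add(Mul(Rational(-1, 2), S), Mul(Rational(-1, 2), z)))
Function('r')(y) = Mul(Rational(1, 2), Pow(y, -1), Add(1, y)) (Function('r')(y) = Mul(Add(1, y), Pow(Mul(2, y), -1)) = Mul(Add(1, y), Mul(Rational(1, 2), Pow(y, -1))) = Mul(Rational(1, 2), Pow(y, -1), Add(1, y)))
Function('t')(f) = Rational(-11, 2) (Function('t')(f) = Mul(Add(Mul(Rational(-1, 2), 5), Mul(Rational(-1, 2), 5)), Mul(Rational(1, 2), Pow(Rational(5, 6), -1), Add(1, Rational(5, 6)))) = Mul(Add(Rational(-5, 2), Rational(-5, 2)), Mul(Rational(1, 2), Rational(6, 5), Rational(11, 6))) = Mul(-5, Rational(11, 10)) = Rational(-11, 2))
Add(Mul(Function('t')(3), Mul(51, Pow(51, -1))), 38) = Add(Mul(Rational(-11, 2), Mul(51, Pow(51, -1))), 38) = Add(Mul(Rational(-11, 2), Mul(51, Rational(1, 51))), 38) = Add(Mul(Rational(-11, 2), 1), 38) = Add(Rational(-11, 2), 38) = Rational(65, 2)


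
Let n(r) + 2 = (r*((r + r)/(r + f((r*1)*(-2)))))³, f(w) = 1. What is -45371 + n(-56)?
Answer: -254276768523/166375 ≈ -1.5283e+6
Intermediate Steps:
n(r) = -2 + 8*r⁶/(1 + r)³ (n(r) = -2 + (r*((r + r)/(r + 1)))³ = -2 + (r*((2*r)/(1 + r)))³ = -2 + (r*(2*r/(1 + r)))³ = -2 + (2*r²/(1 + r))³ = -2 + 8*r⁶/(1 + r)³)
-45371 + n(-56) = -45371 + (-2 + 8*(-56)⁶/(1 - 56)³) = -45371 + (-2 + 8*30840979456/(-55)³) = -45371 + (-2 + 8*30840979456*(-1/166375)) = -45371 + (-2 - 246727835648/166375) = -45371 - 246728168398/166375 = -254276768523/166375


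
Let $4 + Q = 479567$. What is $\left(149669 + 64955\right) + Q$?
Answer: $694187$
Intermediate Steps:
$Q = 479563$ ($Q = -4 + 479567 = 479563$)
$\left(149669 + 64955\right) + Q = \left(149669 + 64955\right) + 479563 = 214624 + 479563 = 694187$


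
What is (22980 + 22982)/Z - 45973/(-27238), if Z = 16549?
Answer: 30040599/6727786 ≈ 4.4652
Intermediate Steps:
(22980 + 22982)/Z - 45973/(-27238) = (22980 + 22982)/16549 - 45973/(-27238) = 45962*(1/16549) - 45973*(-1/27238) = 686/247 + 45973/27238 = 30040599/6727786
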